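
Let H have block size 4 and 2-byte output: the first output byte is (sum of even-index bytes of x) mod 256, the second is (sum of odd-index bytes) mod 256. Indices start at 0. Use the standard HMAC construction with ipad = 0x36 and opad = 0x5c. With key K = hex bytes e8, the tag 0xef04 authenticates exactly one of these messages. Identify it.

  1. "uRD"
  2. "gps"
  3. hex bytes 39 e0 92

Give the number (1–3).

Key hex bytes e8 is 1 byte ≤ B = 4; zero-pad to 4 bytes: K' = e8 00 00 00.
K' ⊕ ipad = de 36 36 36; K' ⊕ opad = b4 5c 5c 5c.
m1: inner = H(de 36 36 36 75 52 44) = cd be; tag = H(b4 5c 5c 5c cd be) = dd76
m2: inner = H(de 36 36 36 67 70 73) = ee dc; tag = H(b4 5c 5c 5c ee dc) = fe94
m3: inner = H(de 36 36 36 39 e0 92) = df 4c; tag = H(b4 5c 5c 5c df 4c) = ef04 ← matches

3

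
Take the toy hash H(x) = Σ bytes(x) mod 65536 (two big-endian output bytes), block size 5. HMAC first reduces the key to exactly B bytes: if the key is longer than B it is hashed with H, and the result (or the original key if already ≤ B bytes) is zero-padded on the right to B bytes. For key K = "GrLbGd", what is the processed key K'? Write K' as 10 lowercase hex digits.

|K| = 6 > B = 5, so first hash the key.
H(K): sum = 71+114+76+98+71+100 = 530 → 02 12.
Zero-pad H(K) = 02 12 to 5 bytes: K' = 02 12 00 00 00.

0212000000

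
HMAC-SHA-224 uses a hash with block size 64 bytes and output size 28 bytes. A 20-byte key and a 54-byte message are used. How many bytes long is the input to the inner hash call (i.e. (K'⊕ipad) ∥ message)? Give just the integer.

Key is 20 ≤ 64 bytes, zero-padded: |K'| = 64.
Inner input = (K'⊕ipad) ∥ m → 64 + 54 = 118 bytes.

118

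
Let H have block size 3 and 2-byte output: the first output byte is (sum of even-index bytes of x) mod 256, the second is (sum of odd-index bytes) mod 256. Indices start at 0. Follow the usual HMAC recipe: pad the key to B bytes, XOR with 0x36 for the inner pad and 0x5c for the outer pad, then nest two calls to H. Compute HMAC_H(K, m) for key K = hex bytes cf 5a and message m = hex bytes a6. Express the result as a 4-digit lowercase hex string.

0135

Key hex bytes cf 5a is 2 bytes ≤ B = 3; zero-pad to 3 bytes: K' = cf 5a 00.
K' ⊕ ipad = f9 6c 36.  K' ⊕ opad = 93 06 5c.
Inner input = (K'⊕ipad) ∥ m = f9 6c 36 ∥ a6.
Inner hash: even-index sum = 303 mod 256 = 47; odd-index sum = 274 mod 256 = 18 → 2f 12.
Outer input = (K'⊕opad) ∥ inner = 93 06 5c ∥ 2f 12.
Outer hash (tag): even-index sum = 257 mod 256 = 1; odd-index sum = 53 mod 256 = 53 → 01 35.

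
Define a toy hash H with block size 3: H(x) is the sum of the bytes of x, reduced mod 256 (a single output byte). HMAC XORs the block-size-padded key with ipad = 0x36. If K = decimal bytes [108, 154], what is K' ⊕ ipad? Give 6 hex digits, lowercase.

Key decimal bytes [108, 154] = 6c 9a is 2 bytes ≤ B = 3; zero-pad to 3 bytes: K' = 6c 9a 00.
XOR each byte with 0x36: 6c⊕36=5a, 9a⊕36=ac, 00⊕36=36.

5aac36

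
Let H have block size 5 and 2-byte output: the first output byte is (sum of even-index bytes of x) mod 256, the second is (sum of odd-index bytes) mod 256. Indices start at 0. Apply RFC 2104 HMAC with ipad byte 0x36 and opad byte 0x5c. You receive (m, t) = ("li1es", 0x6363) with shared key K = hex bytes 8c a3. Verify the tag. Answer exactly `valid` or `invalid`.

invalid

Key hex bytes 8c a3 is 2 bytes ≤ B = 5; zero-pad to 5 bytes: K' = 8c a3 00 00 00.
K' ⊕ ipad = ba 95 36 36 36; K' ⊕ opad = d0 ff 5c 5c 5c.
Inner hash: even-index sum = 500 mod 256 = 244; odd-index sum = 475 mod 256 = 219 → f4 db.
Outer hash (recomputed tag): even-index sum = 611 mod 256 = 99; odd-index sum = 591 mod 256 = 79 → 63 4f.
Recomputed tag = 634f; claimed = 6363 → mismatch.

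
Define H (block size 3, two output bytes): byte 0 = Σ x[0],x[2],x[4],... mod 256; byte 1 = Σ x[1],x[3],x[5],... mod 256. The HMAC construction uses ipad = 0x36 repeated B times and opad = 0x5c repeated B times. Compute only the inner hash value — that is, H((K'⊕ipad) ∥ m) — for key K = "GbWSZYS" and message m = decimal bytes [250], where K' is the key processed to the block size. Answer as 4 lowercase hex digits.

Key "GbWSZYS" = 47 62 57 53 5a 59 53 is 7 bytes > B = 3, so hash it first: H(key) = 4b 0e, then zero-pad to 3 bytes: K' = 4b 0e 00.
K' ⊕ ipad = 7d 38 36.
Inner input = 7d 38 36 ∥ fa.
Inner hash: even-index sum = 179 mod 256 = 179; odd-index sum = 306 mod 256 = 50 → b3 32.

b332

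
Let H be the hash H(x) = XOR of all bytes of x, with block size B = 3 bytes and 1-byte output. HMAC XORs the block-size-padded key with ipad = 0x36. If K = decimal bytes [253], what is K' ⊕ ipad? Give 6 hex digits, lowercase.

Key decimal bytes [253] = fd is 1 byte ≤ B = 3; zero-pad to 3 bytes: K' = fd 00 00.
XOR each byte with 0x36: fd⊕36=cb, 00⊕36=36, 00⊕36=36.

cb3636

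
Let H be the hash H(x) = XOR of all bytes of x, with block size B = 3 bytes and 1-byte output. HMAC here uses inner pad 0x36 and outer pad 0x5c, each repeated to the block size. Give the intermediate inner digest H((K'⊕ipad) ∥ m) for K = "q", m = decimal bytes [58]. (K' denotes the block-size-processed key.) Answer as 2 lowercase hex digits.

7d

Key "q" = 71 is 1 byte ≤ B = 3; zero-pad to 3 bytes: K' = 71 00 00.
K' ⊕ ipad = 47 36 36.
Inner input = 47 36 36 ∥ 3a.
Inner hash: XOR 47⊕36⊕36⊕3a = 7d.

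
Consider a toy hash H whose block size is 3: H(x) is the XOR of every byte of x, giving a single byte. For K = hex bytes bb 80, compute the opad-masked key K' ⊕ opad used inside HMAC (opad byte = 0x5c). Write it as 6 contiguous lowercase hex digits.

Key hex bytes bb 80 is 2 bytes ≤ B = 3; zero-pad to 3 bytes: K' = bb 80 00.
XOR each byte with 0x5c: bb⊕5c=e7, 80⊕5c=dc, 00⊕5c=5c.

e7dc5c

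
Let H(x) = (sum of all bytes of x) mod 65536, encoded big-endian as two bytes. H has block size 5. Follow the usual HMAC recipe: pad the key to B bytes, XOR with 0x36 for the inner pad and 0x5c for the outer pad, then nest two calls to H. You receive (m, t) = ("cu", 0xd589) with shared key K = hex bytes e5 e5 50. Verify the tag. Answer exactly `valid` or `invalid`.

invalid

Key hex bytes e5 e5 50 is 3 bytes ≤ B = 5; zero-pad to 5 bytes: K' = e5 e5 50 00 00.
K' ⊕ ipad = d3 d3 66 36 36; K' ⊕ opad = b9 b9 0c 5c 5c.
Inner hash: sum = 211+211+102+54+54+99+117 = 848 → 03 50.
Outer hash (recomputed tag): sum = 185+185+12+92+92+3+80 = 649 → 02 89.
Recomputed tag = 0289; claimed = d589 → mismatch.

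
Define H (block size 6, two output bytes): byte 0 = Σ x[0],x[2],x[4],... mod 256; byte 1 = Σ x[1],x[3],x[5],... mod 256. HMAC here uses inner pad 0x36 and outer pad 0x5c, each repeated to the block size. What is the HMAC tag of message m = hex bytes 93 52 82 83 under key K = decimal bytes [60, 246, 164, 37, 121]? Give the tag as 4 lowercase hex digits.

7d5d

Key decimal bytes [60, 246, 164, 37, 121] = 3c f6 a4 25 79 is 5 bytes ≤ B = 6; zero-pad to 6 bytes: K' = 3c f6 a4 25 79 00.
K' ⊕ ipad = 0a c0 92 13 4f 36.  K' ⊕ opad = 60 aa f8 79 25 5c.
Inner input = (K'⊕ipad) ∥ m = 0a c0 92 13 4f 36 ∥ 93 52 82 83.
Inner hash: even-index sum = 512 mod 256 = 0; odd-index sum = 478 mod 256 = 222 → 00 de.
Outer input = (K'⊕opad) ∥ inner = 60 aa f8 79 25 5c ∥ 00 de.
Outer hash (tag): even-index sum = 381 mod 256 = 125; odd-index sum = 605 mod 256 = 93 → 7d 5d.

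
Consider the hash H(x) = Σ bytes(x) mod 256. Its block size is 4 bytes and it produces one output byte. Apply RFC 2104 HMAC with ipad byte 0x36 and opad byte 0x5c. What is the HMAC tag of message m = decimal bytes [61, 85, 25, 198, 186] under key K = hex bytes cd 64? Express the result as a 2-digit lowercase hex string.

Key hex bytes cd 64 is 2 bytes ≤ B = 4; zero-pad to 4 bytes: K' = cd 64 00 00.
K' ⊕ ipad = fb 52 36 36.  K' ⊕ opad = 91 38 5c 5c.
Inner input = (K'⊕ipad) ∥ m = fb 52 36 36 ∥ 3d 55 19 c6 ba.
Inner hash: sum = 251+82+54+54+61+85+25+198+186 = 996; mod 256 = 228 → e4.
Outer input = (K'⊕opad) ∥ inner = 91 38 5c 5c ∥ e4.
Outer hash (tag): sum = 145+56+92+92+228 = 613; mod 256 = 101 → 65.

65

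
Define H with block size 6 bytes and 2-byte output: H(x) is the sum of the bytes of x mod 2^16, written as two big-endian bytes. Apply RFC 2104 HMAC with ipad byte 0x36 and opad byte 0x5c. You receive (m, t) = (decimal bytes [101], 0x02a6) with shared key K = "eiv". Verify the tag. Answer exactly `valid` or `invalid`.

Key "eiv" = 65 69 76 is 3 bytes ≤ B = 6; zero-pad to 6 bytes: K' = 65 69 76 00 00 00.
K' ⊕ ipad = 53 5f 40 36 36 36; K' ⊕ opad = 39 35 2a 5c 5c 5c.
Inner hash: sum = 83+95+64+54+54+54+101 = 505 → 01 f9.
Outer hash (recomputed tag): sum = 57+53+42+92+92+92+1+249 = 678 → 02 a6.
Recomputed tag = 02a6; claimed = 02a6 → match.

valid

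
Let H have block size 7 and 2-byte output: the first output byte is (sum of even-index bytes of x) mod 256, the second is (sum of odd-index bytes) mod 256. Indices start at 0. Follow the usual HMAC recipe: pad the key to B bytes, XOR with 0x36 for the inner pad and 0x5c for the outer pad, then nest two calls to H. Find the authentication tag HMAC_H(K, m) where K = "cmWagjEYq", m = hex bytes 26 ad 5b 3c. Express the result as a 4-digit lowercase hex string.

33f1

Key "cmWagjEYq" = 63 6d 57 61 67 6a 45 59 71 is 9 bytes > B = 7, so hash it first: H(key) = d7 91, then zero-pad to 7 bytes: K' = d7 91 00 00 00 00 00.
K' ⊕ ipad = e1 a7 36 36 36 36 36.  K' ⊕ opad = 8b cd 5c 5c 5c 5c 5c.
Inner input = (K'⊕ipad) ∥ m = e1 a7 36 36 36 36 36 ∥ 26 ad 5b 3c.
Inner hash: even-index sum = 620 mod 256 = 108; odd-index sum = 404 mod 256 = 148 → 6c 94.
Outer input = (K'⊕opad) ∥ inner = 8b cd 5c 5c 5c 5c 5c ∥ 6c 94.
Outer hash (tag): even-index sum = 563 mod 256 = 51; odd-index sum = 497 mod 256 = 241 → 33 f1.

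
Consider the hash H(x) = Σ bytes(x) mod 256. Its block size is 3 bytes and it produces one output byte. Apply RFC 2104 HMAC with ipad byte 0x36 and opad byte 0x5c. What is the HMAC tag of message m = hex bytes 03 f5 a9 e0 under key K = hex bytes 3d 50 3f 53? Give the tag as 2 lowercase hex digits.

11

Key hex bytes 3d 50 3f 53 is 4 bytes > B = 3, so hash it first: H(key) = 1f, then zero-pad to 3 bytes: K' = 1f 00 00.
K' ⊕ ipad = 29 36 36.  K' ⊕ opad = 43 5c 5c.
Inner input = (K'⊕ipad) ∥ m = 29 36 36 ∥ 03 f5 a9 e0.
Inner hash: sum = 41+54+54+3+245+169+224 = 790; mod 256 = 22 → 16.
Outer input = (K'⊕opad) ∥ inner = 43 5c 5c ∥ 16.
Outer hash (tag): sum = 67+92+92+22 = 273; mod 256 = 17 → 11.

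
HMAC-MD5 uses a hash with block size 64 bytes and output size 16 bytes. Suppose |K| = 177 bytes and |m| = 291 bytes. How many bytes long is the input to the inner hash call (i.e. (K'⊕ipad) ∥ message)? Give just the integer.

355

Key is 177 > 64 bytes, so it is hashed to 16 bytes then zero-padded to 64: |K'| = 64.
Inner input = (K'⊕ipad) ∥ m → 64 + 291 = 355 bytes.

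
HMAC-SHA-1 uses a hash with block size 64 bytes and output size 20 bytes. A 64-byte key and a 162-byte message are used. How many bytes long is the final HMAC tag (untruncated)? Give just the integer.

20

The tag is one SHA-1 digest: 20 bytes.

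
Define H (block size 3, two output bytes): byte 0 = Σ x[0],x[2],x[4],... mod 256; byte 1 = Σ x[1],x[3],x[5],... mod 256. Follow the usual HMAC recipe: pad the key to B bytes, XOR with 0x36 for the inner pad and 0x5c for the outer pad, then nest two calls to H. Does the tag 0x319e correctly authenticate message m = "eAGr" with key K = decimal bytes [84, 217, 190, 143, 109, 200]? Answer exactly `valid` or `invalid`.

Key decimal bytes [84, 217, 190, 143, 109, 200] = 54 d9 be 8f 6d c8 is 6 bytes > B = 3, so hash it first: H(key) = 7f 30, then zero-pad to 3 bytes: K' = 7f 30 00.
K' ⊕ ipad = 49 06 36; K' ⊕ opad = 23 6c 5c.
Inner hash: even-index sum = 306 mod 256 = 50; odd-index sum = 178 mod 256 = 178 → 32 b2.
Outer hash (recomputed tag): even-index sum = 305 mod 256 = 49; odd-index sum = 158 mod 256 = 158 → 31 9e.
Recomputed tag = 319e; claimed = 319e → match.

valid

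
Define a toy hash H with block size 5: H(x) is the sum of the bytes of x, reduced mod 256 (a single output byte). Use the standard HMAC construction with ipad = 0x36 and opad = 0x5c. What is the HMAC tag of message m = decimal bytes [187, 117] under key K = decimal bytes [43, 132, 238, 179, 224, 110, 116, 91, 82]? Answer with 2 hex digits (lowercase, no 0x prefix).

Key decimal bytes [43, 132, 238, 179, 224, 110, 116, 91, 82] = 2b 84 ee b3 e0 6e 74 5b 52 is 9 bytes > B = 5, so hash it first: H(key) = bf, then zero-pad to 5 bytes: K' = bf 00 00 00 00.
K' ⊕ ipad = 89 36 36 36 36.  K' ⊕ opad = e3 5c 5c 5c 5c.
Inner input = (K'⊕ipad) ∥ m = 89 36 36 36 36 ∥ bb 75.
Inner hash: sum = 137+54+54+54+54+187+117 = 657; mod 256 = 145 → 91.
Outer input = (K'⊕opad) ∥ inner = e3 5c 5c 5c 5c ∥ 91.
Outer hash (tag): sum = 227+92+92+92+92+145 = 740; mod 256 = 228 → e4.

e4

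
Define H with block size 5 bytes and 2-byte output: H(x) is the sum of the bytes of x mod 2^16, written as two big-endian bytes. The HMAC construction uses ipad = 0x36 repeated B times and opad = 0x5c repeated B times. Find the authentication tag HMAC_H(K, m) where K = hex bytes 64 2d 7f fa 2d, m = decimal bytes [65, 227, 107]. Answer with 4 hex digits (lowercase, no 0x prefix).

Key hex bytes 64 2d 7f fa 2d is exactly B = 5 bytes: K' = 64 2d 7f fa 2d.
K' ⊕ ipad = 52 1b 49 cc 1b.  K' ⊕ opad = 38 71 23 a6 71.
Inner input = (K'⊕ipad) ∥ m = 52 1b 49 cc 1b ∥ 41 e3 6b.
Inner hash: sum = 82+27+73+204+27+65+227+107 = 812 → 03 2c.
Outer input = (K'⊕opad) ∥ inner = 38 71 23 a6 71 ∥ 03 2c.
Outer hash (tag): sum = 56+113+35+166+113+3+44 = 530 → 02 12.

0212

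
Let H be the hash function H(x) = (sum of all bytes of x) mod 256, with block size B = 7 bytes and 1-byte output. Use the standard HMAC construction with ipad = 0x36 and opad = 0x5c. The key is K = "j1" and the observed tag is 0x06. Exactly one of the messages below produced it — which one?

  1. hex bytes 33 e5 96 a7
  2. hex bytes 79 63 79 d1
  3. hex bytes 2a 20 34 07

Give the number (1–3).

2

Key "j1" = 6a 31 is 2 bytes ≤ B = 7; zero-pad to 7 bytes: K' = 6a 31 00 00 00 00 00.
K' ⊕ ipad = 5c 07 36 36 36 36 36; K' ⊕ opad = 36 6d 5c 5c 5c 5c 5c.
m1: inner = H(5c 07 36 36 36 36 36 33 e5 96 a7) = c6; tag = H(36 6d 5c 5c 5c 5c 5c c6) = 35
m2: inner = H(5c 07 36 36 36 36 36 79 63 79 d1) = 97; tag = H(36 6d 5c 5c 5c 5c 5c 97) = 06 ← matches
m3: inner = H(5c 07 36 36 36 36 36 2a 20 34 07) = f6; tag = H(36 6d 5c 5c 5c 5c 5c f6) = 65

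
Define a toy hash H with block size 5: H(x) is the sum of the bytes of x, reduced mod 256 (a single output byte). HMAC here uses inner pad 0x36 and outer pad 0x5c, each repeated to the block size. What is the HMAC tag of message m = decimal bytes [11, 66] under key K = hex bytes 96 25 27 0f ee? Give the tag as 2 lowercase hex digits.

Key hex bytes 96 25 27 0f ee is exactly B = 5 bytes: K' = 96 25 27 0f ee.
K' ⊕ ipad = a0 13 11 39 d8.  K' ⊕ opad = ca 79 7b 53 b2.
Inner input = (K'⊕ipad) ∥ m = a0 13 11 39 d8 ∥ 0b 42.
Inner hash: sum = 160+19+17+57+216+11+66 = 546; mod 256 = 34 → 22.
Outer input = (K'⊕opad) ∥ inner = ca 79 7b 53 b2 ∥ 22.
Outer hash (tag): sum = 202+121+123+83+178+34 = 741; mod 256 = 229 → e5.

e5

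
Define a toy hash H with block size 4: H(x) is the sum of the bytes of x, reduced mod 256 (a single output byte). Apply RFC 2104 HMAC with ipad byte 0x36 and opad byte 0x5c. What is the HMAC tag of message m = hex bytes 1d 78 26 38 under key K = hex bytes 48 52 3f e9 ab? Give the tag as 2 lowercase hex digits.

Key hex bytes 48 52 3f e9 ab is 5 bytes > B = 4, so hash it first: H(key) = 6d, then zero-pad to 4 bytes: K' = 6d 00 00 00.
K' ⊕ ipad = 5b 36 36 36.  K' ⊕ opad = 31 5c 5c 5c.
Inner input = (K'⊕ipad) ∥ m = 5b 36 36 36 ∥ 1d 78 26 38.
Inner hash: sum = 91+54+54+54+29+120+38+56 = 496; mod 256 = 240 → f0.
Outer input = (K'⊕opad) ∥ inner = 31 5c 5c 5c ∥ f0.
Outer hash (tag): sum = 49+92+92+92+240 = 565; mod 256 = 53 → 35.

35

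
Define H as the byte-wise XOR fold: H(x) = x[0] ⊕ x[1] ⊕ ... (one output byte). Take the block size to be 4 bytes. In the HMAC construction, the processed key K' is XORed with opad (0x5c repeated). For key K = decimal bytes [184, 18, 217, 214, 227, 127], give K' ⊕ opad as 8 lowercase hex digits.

Key decimal bytes [184, 18, 217, 214, 227, 127] = b8 12 d9 d6 e3 7f is 6 bytes > B = 4, so hash it first: H(key) = 39, then zero-pad to 4 bytes: K' = 39 00 00 00.
XOR each byte with 0x5c: 39⊕5c=65, 00⊕5c=5c, 00⊕5c=5c, 00⊕5c=5c.

655c5c5c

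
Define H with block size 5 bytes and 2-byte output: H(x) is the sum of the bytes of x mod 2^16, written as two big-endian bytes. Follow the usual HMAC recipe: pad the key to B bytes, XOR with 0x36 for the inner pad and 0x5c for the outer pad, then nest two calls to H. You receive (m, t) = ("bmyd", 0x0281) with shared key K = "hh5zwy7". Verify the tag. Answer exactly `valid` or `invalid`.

valid

Key "hh5zwy7" = 68 68 35 7a 77 79 37 is 7 bytes > B = 5, so hash it first: H(key) = 02 a6, then zero-pad to 5 bytes: K' = 02 a6 00 00 00.
K' ⊕ ipad = 34 90 36 36 36; K' ⊕ opad = 5e fa 5c 5c 5c.
Inner hash: sum = 52+144+54+54+54+98+109+121+100 = 786 → 03 12.
Outer hash (recomputed tag): sum = 94+250+92+92+92+3+18 = 641 → 02 81.
Recomputed tag = 0281; claimed = 0281 → match.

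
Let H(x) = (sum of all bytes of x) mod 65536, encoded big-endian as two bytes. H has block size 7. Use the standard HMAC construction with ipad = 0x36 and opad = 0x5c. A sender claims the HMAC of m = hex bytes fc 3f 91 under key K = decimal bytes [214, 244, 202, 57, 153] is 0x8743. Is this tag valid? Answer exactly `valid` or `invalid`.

invalid

Key decimal bytes [214, 244, 202, 57, 153] = d6 f4 ca 39 99 is 5 bytes ≤ B = 7; zero-pad to 7 bytes: K' = d6 f4 ca 39 99 00 00.
K' ⊕ ipad = e0 c2 fc 0f af 36 36; K' ⊕ opad = 8a a8 96 65 c5 5c 5c.
Inner hash: sum = 224+194+252+15+175+54+54+252+63+145 = 1428 → 05 94.
Outer hash (recomputed tag): sum = 138+168+150+101+197+92+92+5+148 = 1091 → 04 43.
Recomputed tag = 0443; claimed = 8743 → mismatch.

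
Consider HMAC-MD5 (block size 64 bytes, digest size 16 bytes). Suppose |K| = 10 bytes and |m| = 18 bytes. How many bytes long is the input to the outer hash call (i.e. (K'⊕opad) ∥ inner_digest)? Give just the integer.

Key is 10 ≤ 64 bytes, zero-padded: |K'| = 64.
Outer input = (K'⊕opad) ∥ H(inner) → 64 + 16 = 80 bytes.

80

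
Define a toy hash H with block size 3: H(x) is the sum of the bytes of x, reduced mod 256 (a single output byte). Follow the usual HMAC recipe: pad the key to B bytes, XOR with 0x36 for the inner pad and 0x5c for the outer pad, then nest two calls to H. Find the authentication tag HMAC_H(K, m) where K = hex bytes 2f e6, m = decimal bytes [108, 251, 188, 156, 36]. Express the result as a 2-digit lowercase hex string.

Key hex bytes 2f e6 is 2 bytes ≤ B = 3; zero-pad to 3 bytes: K' = 2f e6 00.
K' ⊕ ipad = 19 d0 36.  K' ⊕ opad = 73 ba 5c.
Inner input = (K'⊕ipad) ∥ m = 19 d0 36 ∥ 6c fb bc 9c 24.
Inner hash: sum = 25+208+54+108+251+188+156+36 = 1026; mod 256 = 2 → 02.
Outer input = (K'⊕opad) ∥ inner = 73 ba 5c ∥ 02.
Outer hash (tag): sum = 115+186+92+2 = 395; mod 256 = 139 → 8b.

8b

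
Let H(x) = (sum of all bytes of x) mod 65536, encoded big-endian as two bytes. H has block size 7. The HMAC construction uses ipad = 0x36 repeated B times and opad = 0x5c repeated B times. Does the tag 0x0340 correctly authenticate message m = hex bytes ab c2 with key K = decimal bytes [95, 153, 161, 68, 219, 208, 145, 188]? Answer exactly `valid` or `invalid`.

Key decimal bytes [95, 153, 161, 68, 219, 208, 145, 188] = 5f 99 a1 44 db d0 91 bc is 8 bytes > B = 7, so hash it first: H(key) = 04 d5, then zero-pad to 7 bytes: K' = 04 d5 00 00 00 00 00.
K' ⊕ ipad = 32 e3 36 36 36 36 36; K' ⊕ opad = 58 89 5c 5c 5c 5c 5c.
Inner hash: sum = 50+227+54+54+54+54+54+171+194 = 912 → 03 90.
Outer hash (recomputed tag): sum = 88+137+92+92+92+92+92+3+144 = 832 → 03 40.
Recomputed tag = 0340; claimed = 0340 → match.

valid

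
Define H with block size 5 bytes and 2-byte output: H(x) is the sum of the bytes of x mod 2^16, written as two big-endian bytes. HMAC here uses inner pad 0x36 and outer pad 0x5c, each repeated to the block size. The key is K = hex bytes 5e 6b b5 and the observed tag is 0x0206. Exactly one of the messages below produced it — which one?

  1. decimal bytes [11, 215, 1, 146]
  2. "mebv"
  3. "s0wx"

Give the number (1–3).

1

Key hex bytes 5e 6b b5 is 3 bytes ≤ B = 5; zero-pad to 5 bytes: K' = 5e 6b b5 00 00.
K' ⊕ ipad = 68 5d 83 36 36; K' ⊕ opad = 02 37 e9 5c 5c.
m1: inner = H(68 5d 83 36 36 0b d7 01 92) = 03 29; tag = H(02 37 e9 5c 5c 03 29) = 0206 ← matches
m2: inner = H(68 5d 83 36 36 6d 65 62 76) = 03 5e; tag = H(02 37 e9 5c 5c 03 5e) = 023b
m3: inner = H(68 5d 83 36 36 73 30 77 78) = 03 46; tag = H(02 37 e9 5c 5c 03 46) = 0223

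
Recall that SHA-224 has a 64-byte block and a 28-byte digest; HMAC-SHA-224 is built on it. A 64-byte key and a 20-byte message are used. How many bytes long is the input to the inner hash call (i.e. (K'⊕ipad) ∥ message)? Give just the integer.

Key is 64 ≤ 64 bytes, zero-padded: |K'| = 64.
Inner input = (K'⊕ipad) ∥ m → 64 + 20 = 84 bytes.

84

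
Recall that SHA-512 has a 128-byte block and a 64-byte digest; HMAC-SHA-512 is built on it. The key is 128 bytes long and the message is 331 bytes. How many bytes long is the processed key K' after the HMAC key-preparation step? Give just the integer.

Key is 128 ≤ 128 bytes, zero-padded: |K'| = 128.

128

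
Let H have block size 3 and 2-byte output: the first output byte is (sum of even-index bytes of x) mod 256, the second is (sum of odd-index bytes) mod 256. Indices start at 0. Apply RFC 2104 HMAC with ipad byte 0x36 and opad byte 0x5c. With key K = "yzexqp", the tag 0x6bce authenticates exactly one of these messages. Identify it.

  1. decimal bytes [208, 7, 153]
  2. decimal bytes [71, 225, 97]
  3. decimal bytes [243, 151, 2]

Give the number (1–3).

2

Key "yzexqp" = 79 7a 65 78 71 70 is 6 bytes > B = 3, so hash it first: H(key) = 4f 62, then zero-pad to 3 bytes: K' = 4f 62 00.
K' ⊕ ipad = 79 54 36; K' ⊕ opad = 13 3e 5c.
m1: inner = H(79 54 36 d0 07 99) = b6 bd; tag = H(13 3e 5c b6 bd) = 2cf4
m2: inner = H(79 54 36 47 e1 61) = 90 fc; tag = H(13 3e 5c 90 fc) = 6bce ← matches
m3: inner = H(79 54 36 f3 97 02) = 46 49; tag = H(13 3e 5c 46 49) = b884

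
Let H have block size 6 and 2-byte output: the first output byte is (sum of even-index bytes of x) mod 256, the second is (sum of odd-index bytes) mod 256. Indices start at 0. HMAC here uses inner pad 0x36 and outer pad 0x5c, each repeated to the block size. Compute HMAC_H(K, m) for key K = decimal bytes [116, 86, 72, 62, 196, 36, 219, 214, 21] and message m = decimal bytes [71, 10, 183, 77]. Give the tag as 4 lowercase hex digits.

Key decimal bytes [116, 86, 72, 62, 196, 36, 219, 214, 21] = 74 56 48 3e c4 24 db d6 15 is 9 bytes > B = 6, so hash it first: H(key) = 70 8e, then zero-pad to 6 bytes: K' = 70 8e 00 00 00 00.
K' ⊕ ipad = 46 b8 36 36 36 36.  K' ⊕ opad = 2c d2 5c 5c 5c 5c.
Inner input = (K'⊕ipad) ∥ m = 46 b8 36 36 36 36 ∥ 47 0a b7 4d.
Inner hash: even-index sum = 432 mod 256 = 176; odd-index sum = 379 mod 256 = 123 → b0 7b.
Outer input = (K'⊕opad) ∥ inner = 2c d2 5c 5c 5c 5c ∥ b0 7b.
Outer hash (tag): even-index sum = 404 mod 256 = 148; odd-index sum = 517 mod 256 = 5 → 94 05.

9405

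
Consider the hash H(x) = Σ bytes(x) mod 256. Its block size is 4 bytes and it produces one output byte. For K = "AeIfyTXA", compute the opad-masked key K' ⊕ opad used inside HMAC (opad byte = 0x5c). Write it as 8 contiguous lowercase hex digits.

e75c5c5c

Key "AeIfyTXA" = 41 65 49 66 79 54 58 41 is 8 bytes > B = 4, so hash it first: H(key) = bb, then zero-pad to 4 bytes: K' = bb 00 00 00.
XOR each byte with 0x5c: bb⊕5c=e7, 00⊕5c=5c, 00⊕5c=5c, 00⊕5c=5c.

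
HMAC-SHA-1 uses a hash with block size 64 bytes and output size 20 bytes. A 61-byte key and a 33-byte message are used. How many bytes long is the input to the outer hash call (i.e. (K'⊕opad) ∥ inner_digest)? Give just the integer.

84

Key is 61 ≤ 64 bytes, zero-padded: |K'| = 64.
Outer input = (K'⊕opad) ∥ H(inner) → 64 + 20 = 84 bytes.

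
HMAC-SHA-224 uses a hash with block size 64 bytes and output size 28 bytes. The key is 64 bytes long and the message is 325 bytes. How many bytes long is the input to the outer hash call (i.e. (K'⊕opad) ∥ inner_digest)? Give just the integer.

Key is 64 ≤ 64 bytes, zero-padded: |K'| = 64.
Outer input = (K'⊕opad) ∥ H(inner) → 64 + 28 = 92 bytes.

92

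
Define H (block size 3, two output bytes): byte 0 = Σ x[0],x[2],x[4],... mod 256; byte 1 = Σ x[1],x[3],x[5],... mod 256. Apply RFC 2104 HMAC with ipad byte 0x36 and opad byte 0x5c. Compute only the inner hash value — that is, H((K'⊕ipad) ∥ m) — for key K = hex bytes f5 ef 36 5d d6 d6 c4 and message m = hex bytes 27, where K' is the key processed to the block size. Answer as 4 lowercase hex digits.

Key hex bytes f5 ef 36 5d d6 d6 c4 is 7 bytes > B = 3, so hash it first: H(key) = c5 22, then zero-pad to 3 bytes: K' = c5 22 00.
K' ⊕ ipad = f3 14 36.
Inner input = f3 14 36 ∥ 27.
Inner hash: even-index sum = 297 mod 256 = 41; odd-index sum = 59 mod 256 = 59 → 29 3b.

293b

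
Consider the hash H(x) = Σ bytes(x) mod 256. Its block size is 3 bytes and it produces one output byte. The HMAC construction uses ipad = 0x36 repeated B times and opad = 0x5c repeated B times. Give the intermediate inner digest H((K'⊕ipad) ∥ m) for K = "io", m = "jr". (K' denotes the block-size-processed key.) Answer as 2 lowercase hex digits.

ca

Key "io" = 69 6f is 2 bytes ≤ B = 3; zero-pad to 3 bytes: K' = 69 6f 00.
K' ⊕ ipad = 5f 59 36.
Inner input = 5f 59 36 ∥ 6a 72.
Inner hash: sum = 95+89+54+106+114 = 458; mod 256 = 202 → ca.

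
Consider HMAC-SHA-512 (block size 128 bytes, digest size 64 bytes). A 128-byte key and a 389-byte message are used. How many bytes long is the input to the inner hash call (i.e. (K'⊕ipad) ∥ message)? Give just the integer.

Key is 128 ≤ 128 bytes, zero-padded: |K'| = 128.
Inner input = (K'⊕ipad) ∥ m → 128 + 389 = 517 bytes.

517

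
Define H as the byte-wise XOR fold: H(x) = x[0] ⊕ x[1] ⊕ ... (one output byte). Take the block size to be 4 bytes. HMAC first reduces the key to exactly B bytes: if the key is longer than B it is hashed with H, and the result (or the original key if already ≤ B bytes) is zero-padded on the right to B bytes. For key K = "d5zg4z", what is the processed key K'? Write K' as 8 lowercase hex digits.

|K| = 6 > B = 4, so first hash the key.
H(K): XOR 64⊕35⊕7a⊕67⊕34⊕7a = 02.
Zero-pad H(K) = 02 to 4 bytes: K' = 02 00 00 00.

02000000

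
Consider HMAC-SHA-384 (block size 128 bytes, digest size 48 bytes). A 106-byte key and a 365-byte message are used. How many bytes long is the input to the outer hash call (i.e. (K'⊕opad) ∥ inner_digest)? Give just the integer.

Key is 106 ≤ 128 bytes, zero-padded: |K'| = 128.
Outer input = (K'⊕opad) ∥ H(inner) → 128 + 48 = 176 bytes.

176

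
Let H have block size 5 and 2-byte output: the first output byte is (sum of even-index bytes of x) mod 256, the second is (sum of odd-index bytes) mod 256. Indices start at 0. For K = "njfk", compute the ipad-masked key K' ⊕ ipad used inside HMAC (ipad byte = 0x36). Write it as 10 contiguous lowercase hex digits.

585c505d36

Key "njfk" = 6e 6a 66 6b is 4 bytes ≤ B = 5; zero-pad to 5 bytes: K' = 6e 6a 66 6b 00.
XOR each byte with 0x36: 6e⊕36=58, 6a⊕36=5c, 66⊕36=50, 6b⊕36=5d, 00⊕36=36.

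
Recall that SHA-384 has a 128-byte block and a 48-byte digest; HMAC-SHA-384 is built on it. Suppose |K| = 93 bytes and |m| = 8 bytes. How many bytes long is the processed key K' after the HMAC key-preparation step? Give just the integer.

128

Key is 93 ≤ 128 bytes, zero-padded: |K'| = 128.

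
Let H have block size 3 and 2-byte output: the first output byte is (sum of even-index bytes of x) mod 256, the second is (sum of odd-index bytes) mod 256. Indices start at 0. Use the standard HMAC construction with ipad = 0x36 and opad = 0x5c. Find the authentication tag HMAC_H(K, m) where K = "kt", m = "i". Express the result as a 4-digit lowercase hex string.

3ebb

Key "kt" = 6b 74 is 2 bytes ≤ B = 3; zero-pad to 3 bytes: K' = 6b 74 00.
K' ⊕ ipad = 5d 42 36.  K' ⊕ opad = 37 28 5c.
Inner input = (K'⊕ipad) ∥ m = 5d 42 36 ∥ 69.
Inner hash: even-index sum = 147 mod 256 = 147; odd-index sum = 171 mod 256 = 171 → 93 ab.
Outer input = (K'⊕opad) ∥ inner = 37 28 5c ∥ 93 ab.
Outer hash (tag): even-index sum = 318 mod 256 = 62; odd-index sum = 187 mod 256 = 187 → 3e bb.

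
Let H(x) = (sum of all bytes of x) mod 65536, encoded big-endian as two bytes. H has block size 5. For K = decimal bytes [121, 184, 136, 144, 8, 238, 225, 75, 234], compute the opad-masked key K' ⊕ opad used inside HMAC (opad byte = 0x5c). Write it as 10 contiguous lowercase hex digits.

59095c5c5c

Key decimal bytes [121, 184, 136, 144, 8, 238, 225, 75, 234] = 79 b8 88 90 08 ee e1 4b ea is 9 bytes > B = 5, so hash it first: H(key) = 05 55, then zero-pad to 5 bytes: K' = 05 55 00 00 00.
XOR each byte with 0x5c: 05⊕5c=59, 55⊕5c=09, 00⊕5c=5c, 00⊕5c=5c, 00⊕5c=5c.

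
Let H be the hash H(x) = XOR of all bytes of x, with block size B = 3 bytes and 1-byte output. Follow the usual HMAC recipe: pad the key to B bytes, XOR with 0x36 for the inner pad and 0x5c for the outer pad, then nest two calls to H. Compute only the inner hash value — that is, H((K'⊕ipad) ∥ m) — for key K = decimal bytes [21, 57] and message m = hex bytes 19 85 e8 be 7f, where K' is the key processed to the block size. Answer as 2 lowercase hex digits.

af

Key decimal bytes [21, 57] = 15 39 is 2 bytes ≤ B = 3; zero-pad to 3 bytes: K' = 15 39 00.
K' ⊕ ipad = 23 0f 36.
Inner input = 23 0f 36 ∥ 19 85 e8 be 7f.
Inner hash: XOR 23⊕0f⊕36⊕19⊕85⊕e8⊕be⊕7f = af.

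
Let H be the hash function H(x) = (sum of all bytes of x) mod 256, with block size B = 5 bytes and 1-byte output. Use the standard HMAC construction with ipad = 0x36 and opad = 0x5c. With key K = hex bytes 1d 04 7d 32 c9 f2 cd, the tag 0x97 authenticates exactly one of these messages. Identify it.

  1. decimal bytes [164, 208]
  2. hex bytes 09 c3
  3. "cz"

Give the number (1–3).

Key hex bytes 1d 04 7d 32 c9 f2 cd is 7 bytes > B = 5, so hash it first: H(key) = 58, then zero-pad to 5 bytes: K' = 58 00 00 00 00.
K' ⊕ ipad = 6e 36 36 36 36; K' ⊕ opad = 04 5c 5c 5c 5c.
m1: inner = H(6e 36 36 36 36 a4 d0) = ba; tag = H(04 5c 5c 5c 5c ba) = 2e
m2: inner = H(6e 36 36 36 36 09 c3) = 12; tag = H(04 5c 5c 5c 5c 12) = 86
m3: inner = H(6e 36 36 36 36 63 7a) = 23; tag = H(04 5c 5c 5c 5c 23) = 97 ← matches

3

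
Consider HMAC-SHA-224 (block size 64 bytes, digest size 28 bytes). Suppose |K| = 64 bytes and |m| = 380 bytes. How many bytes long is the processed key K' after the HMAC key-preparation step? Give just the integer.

64

Key is 64 ≤ 64 bytes, zero-padded: |K'| = 64.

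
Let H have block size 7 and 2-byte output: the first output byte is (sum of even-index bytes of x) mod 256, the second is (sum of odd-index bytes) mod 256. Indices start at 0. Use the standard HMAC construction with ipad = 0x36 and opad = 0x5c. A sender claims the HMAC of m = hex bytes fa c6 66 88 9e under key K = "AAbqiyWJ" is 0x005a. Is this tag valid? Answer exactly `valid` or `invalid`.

Key "AAbqiyWJ" = 41 41 62 71 69 79 57 4a is 8 bytes > B = 7, so hash it first: H(key) = 63 75, then zero-pad to 7 bytes: K' = 63 75 00 00 00 00 00.
K' ⊕ ipad = 55 43 36 36 36 36 36; K' ⊕ opad = 3f 29 5c 5c 5c 5c 5c.
Inner hash: even-index sum = 581 mod 256 = 69; odd-index sum = 685 mod 256 = 173 → 45 ad.
Outer hash (recomputed tag): even-index sum = 512 mod 256 = 0; odd-index sum = 294 mod 256 = 38 → 00 26.
Recomputed tag = 0026; claimed = 005a → mismatch.

invalid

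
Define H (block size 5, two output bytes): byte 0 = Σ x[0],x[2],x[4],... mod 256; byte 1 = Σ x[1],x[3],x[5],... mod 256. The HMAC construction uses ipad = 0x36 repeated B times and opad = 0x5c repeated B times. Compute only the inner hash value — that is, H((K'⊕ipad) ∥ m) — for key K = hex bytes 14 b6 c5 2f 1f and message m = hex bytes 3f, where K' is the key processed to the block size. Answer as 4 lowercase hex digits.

3ed8

Key hex bytes 14 b6 c5 2f 1f is exactly B = 5 bytes: K' = 14 b6 c5 2f 1f.
K' ⊕ ipad = 22 80 f3 19 29.
Inner input = 22 80 f3 19 29 ∥ 3f.
Inner hash: even-index sum = 318 mod 256 = 62; odd-index sum = 216 mod 256 = 216 → 3e d8.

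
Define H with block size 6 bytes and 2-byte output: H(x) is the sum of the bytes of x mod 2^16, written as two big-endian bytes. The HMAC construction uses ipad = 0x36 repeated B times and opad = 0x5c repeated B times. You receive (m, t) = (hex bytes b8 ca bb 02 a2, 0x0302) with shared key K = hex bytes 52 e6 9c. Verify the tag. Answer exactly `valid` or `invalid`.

valid

Key hex bytes 52 e6 9c is 3 bytes ≤ B = 6; zero-pad to 6 bytes: K' = 52 e6 9c 00 00 00.
K' ⊕ ipad = 64 d0 aa 36 36 36; K' ⊕ opad = 0e ba c0 5c 5c 5c.
Inner hash: sum = 100+208+170+54+54+54+184+202+187+2+162 = 1377 → 05 61.
Outer hash (recomputed tag): sum = 14+186+192+92+92+92+5+97 = 770 → 03 02.
Recomputed tag = 0302; claimed = 0302 → match.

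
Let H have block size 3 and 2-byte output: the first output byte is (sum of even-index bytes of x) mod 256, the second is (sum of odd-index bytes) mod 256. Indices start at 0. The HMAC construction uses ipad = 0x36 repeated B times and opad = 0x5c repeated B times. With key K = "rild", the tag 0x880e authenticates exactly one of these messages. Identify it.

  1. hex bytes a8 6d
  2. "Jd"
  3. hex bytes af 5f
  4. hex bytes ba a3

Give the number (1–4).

Key "rild" = 72 69 6c 64 is 4 bytes > B = 3, so hash it first: H(key) = de cd, then zero-pad to 3 bytes: K' = de cd 00.
K' ⊕ ipad = e8 fb 36; K' ⊕ opad = 82 91 5c.
m1: inner = H(e8 fb 36 a8 6d) = 8b a3; tag = H(82 91 5c 8b a3) = 811c
m2: inner = H(e8 fb 36 4a 64) = 82 45; tag = H(82 91 5c 82 45) = 2313
m3: inner = H(e8 fb 36 af 5f) = 7d aa; tag = H(82 91 5c 7d aa) = 880e ← matches
m4: inner = H(e8 fb 36 ba a3) = c1 b5; tag = H(82 91 5c c1 b5) = 9352

3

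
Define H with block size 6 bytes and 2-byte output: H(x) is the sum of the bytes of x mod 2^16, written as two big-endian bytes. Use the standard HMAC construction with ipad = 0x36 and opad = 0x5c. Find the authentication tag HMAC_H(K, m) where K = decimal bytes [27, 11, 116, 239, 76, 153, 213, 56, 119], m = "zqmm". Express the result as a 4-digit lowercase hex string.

Key decimal bytes [27, 11, 116, 239, 76, 153, 213, 56, 119] = 1b 0b 74 ef 4c 99 d5 38 77 is 9 bytes > B = 6, so hash it first: H(key) = 03 f2, then zero-pad to 6 bytes: K' = 03 f2 00 00 00 00.
K' ⊕ ipad = 35 c4 36 36 36 36.  K' ⊕ opad = 5f ae 5c 5c 5c 5c.
Inner input = (K'⊕ipad) ∥ m = 35 c4 36 36 36 36 ∥ 7a 71 6d 6d.
Inner hash: sum = 53+196+54+54+54+54+122+113+109+109 = 918 → 03 96.
Outer input = (K'⊕opad) ∥ inner = 5f ae 5c 5c 5c 5c ∥ 03 96.
Outer hash (tag): sum = 95+174+92+92+92+92+3+150 = 790 → 03 16.

0316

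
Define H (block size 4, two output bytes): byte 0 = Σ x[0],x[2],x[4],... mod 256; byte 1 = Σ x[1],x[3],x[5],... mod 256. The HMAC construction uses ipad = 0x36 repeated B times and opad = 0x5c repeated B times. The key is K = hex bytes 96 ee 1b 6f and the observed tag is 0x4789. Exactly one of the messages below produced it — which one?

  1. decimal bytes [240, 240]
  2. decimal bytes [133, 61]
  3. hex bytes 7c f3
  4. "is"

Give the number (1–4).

4

Key hex bytes 96 ee 1b 6f is exactly B = 4 bytes: K' = 96 ee 1b 6f.
K' ⊕ ipad = a0 d8 2d 59; K' ⊕ opad = ca b2 47 33.
m1: inner = H(a0 d8 2d 59 f0 f0) = bd 21; tag = H(ca b2 47 33 bd 21) = ce06
m2: inner = H(a0 d8 2d 59 85 3d) = 52 6e; tag = H(ca b2 47 33 52 6e) = 6353
m3: inner = H(a0 d8 2d 59 7c f3) = 49 24; tag = H(ca b2 47 33 49 24) = 5a09
m4: inner = H(a0 d8 2d 59 69 73) = 36 a4; tag = H(ca b2 47 33 36 a4) = 4789 ← matches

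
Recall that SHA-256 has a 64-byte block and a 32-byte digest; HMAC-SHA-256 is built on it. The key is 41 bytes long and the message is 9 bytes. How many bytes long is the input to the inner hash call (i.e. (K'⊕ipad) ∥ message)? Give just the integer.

73

Key is 41 ≤ 64 bytes, zero-padded: |K'| = 64.
Inner input = (K'⊕ipad) ∥ m → 64 + 9 = 73 bytes.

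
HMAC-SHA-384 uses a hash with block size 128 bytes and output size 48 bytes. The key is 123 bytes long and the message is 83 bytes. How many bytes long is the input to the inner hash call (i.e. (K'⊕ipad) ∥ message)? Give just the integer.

Key is 123 ≤ 128 bytes, zero-padded: |K'| = 128.
Inner input = (K'⊕ipad) ∥ m → 128 + 83 = 211 bytes.

211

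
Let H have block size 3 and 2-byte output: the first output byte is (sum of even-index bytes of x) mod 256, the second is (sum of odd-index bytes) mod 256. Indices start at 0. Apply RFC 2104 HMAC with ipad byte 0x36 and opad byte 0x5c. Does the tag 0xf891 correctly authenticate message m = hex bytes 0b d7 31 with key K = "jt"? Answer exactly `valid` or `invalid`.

invalid

Key "jt" = 6a 74 is 2 bytes ≤ B = 3; zero-pad to 3 bytes: K' = 6a 74 00.
K' ⊕ ipad = 5c 42 36; K' ⊕ opad = 36 28 5c.
Inner hash: even-index sum = 361 mod 256 = 105; odd-index sum = 126 mod 256 = 126 → 69 7e.
Outer hash (recomputed tag): even-index sum = 272 mod 256 = 16; odd-index sum = 145 mod 256 = 145 → 10 91.
Recomputed tag = 1091; claimed = f891 → mismatch.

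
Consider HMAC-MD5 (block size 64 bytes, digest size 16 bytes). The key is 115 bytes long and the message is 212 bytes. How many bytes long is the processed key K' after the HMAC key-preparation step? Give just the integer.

64

Key is 115 > 64 bytes, so it is hashed to 16 bytes then zero-padded to 64: |K'| = 64.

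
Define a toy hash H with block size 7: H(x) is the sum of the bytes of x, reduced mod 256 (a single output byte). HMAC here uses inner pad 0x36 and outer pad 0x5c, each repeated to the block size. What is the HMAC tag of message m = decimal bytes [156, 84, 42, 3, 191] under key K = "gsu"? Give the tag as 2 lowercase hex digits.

Key "gsu" = 67 73 75 is 3 bytes ≤ B = 7; zero-pad to 7 bytes: K' = 67 73 75 00 00 00 00.
K' ⊕ ipad = 51 45 43 36 36 36 36.  K' ⊕ opad = 3b 2f 29 5c 5c 5c 5c.
Inner input = (K'⊕ipad) ∥ m = 51 45 43 36 36 36 36 ∥ 9c 54 2a 03 bf.
Inner hash: sum = 81+69+67+54+54+54+54+156+84+42+3+191 = 909; mod 256 = 141 → 8d.
Outer input = (K'⊕opad) ∥ inner = 3b 2f 29 5c 5c 5c 5c ∥ 8d.
Outer hash (tag): sum = 59+47+41+92+92+92+92+141 = 656; mod 256 = 144 → 90.

90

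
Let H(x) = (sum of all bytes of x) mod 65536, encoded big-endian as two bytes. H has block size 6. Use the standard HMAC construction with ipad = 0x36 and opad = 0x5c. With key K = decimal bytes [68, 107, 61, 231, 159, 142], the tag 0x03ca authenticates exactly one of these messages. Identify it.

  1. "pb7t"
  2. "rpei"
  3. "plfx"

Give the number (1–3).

3

Key decimal bytes [68, 107, 61, 231, 159, 142] = 44 6b 3d e7 9f 8e is exactly B = 6 bytes: K' = 44 6b 3d e7 9f 8e.
K' ⊕ ipad = 72 5d 0b d1 a9 b8; K' ⊕ opad = 18 37 61 bb c3 d2.
m1: inner = H(72 5d 0b d1 a9 b8 70 62 37 74) = 04 89; tag = H(18 37 61 bb c3 d2 04 89) = 038d
m2: inner = H(72 5d 0b d1 a9 b8 72 70 65 69) = 04 bc; tag = H(18 37 61 bb c3 d2 04 bc) = 03c0
m3: inner = H(72 5d 0b d1 a9 b8 70 6c 66 78) = 04 c6; tag = H(18 37 61 bb c3 d2 04 c6) = 03ca ← matches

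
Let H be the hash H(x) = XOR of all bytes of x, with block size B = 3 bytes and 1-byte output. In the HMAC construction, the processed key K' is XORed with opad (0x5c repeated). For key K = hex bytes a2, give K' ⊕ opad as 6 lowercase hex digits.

fe5c5c

Key hex bytes a2 is 1 byte ≤ B = 3; zero-pad to 3 bytes: K' = a2 00 00.
XOR each byte with 0x5c: a2⊕5c=fe, 00⊕5c=5c, 00⊕5c=5c.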